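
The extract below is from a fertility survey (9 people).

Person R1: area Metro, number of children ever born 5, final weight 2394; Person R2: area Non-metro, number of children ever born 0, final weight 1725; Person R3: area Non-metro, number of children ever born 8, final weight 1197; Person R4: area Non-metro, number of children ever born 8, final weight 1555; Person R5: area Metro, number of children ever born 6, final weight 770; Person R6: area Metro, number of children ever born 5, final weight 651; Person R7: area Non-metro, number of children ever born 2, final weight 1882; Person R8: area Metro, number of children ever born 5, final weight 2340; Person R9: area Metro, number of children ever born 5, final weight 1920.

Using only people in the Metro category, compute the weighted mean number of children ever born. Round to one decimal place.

Metro rows: R1, R5, R6, R8, R9
Weighted sum = 5×2394 + 6×770 + 5×651 + 5×2340 + 5×1920
  = 41145
Sum of weights = 2394 + 770 + 651 + 2340 + 1920 = 8075
Weighted mean = 41145 / 8075 = 5.095356

5.1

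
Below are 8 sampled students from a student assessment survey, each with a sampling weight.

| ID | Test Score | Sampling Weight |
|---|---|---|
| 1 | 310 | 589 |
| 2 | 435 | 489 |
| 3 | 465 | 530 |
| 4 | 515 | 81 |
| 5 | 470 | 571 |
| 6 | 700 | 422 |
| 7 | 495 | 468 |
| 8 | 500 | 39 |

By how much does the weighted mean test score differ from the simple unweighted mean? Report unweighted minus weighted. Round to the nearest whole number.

Unweighted sum = 310 + 435 + 465 + 515 + 470 + 700 + 495 + 500 = 3890
Unweighted mean = 3890 / 8 = 486.25
Weighted sum = 310×589 + 435×489 + 465×530 + 515×81 + 470×571 + 700×422 + 495×468 + 500×39
  = 182590 + 212715 + 246450 + 41715 + 268370 + 295400 + 231660 + 19500 = 1498400
Sum of weights = 589 + 489 + 530 + 81 + 571 + 422 + 468 + 39 = 3189
Weighted mean = 1498400 / 3189 = 469.86516
Difference (unweighted minus weighted) = 16.384839

16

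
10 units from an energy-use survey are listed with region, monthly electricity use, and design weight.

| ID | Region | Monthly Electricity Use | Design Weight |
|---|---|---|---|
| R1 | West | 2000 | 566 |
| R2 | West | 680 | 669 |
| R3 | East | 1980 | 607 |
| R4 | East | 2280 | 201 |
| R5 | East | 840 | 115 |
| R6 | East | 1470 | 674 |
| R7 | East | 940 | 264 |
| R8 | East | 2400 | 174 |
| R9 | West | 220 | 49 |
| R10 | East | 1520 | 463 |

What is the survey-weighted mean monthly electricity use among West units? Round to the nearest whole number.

1244

West rows: R1, R2, R9
Weighted sum = 2000×566 + 680×669 + 220×49
  = 1132000 + 454920 + 10780 = 1597700
Sum of weights = 566 + 669 + 49 = 1284
Weighted mean = 1597700 / 1284 = 1244.3146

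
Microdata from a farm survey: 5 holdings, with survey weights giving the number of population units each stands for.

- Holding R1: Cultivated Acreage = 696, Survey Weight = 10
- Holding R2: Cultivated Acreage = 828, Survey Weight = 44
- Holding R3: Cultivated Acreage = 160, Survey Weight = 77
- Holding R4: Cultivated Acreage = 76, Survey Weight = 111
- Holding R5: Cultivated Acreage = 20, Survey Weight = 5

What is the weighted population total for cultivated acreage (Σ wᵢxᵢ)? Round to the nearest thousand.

Weighted total = 696×10 + 828×44 + 160×77 + 76×111 + 20×5
  = 6960 + 36432 + 12320 + 8436 + 100 = 64248

64000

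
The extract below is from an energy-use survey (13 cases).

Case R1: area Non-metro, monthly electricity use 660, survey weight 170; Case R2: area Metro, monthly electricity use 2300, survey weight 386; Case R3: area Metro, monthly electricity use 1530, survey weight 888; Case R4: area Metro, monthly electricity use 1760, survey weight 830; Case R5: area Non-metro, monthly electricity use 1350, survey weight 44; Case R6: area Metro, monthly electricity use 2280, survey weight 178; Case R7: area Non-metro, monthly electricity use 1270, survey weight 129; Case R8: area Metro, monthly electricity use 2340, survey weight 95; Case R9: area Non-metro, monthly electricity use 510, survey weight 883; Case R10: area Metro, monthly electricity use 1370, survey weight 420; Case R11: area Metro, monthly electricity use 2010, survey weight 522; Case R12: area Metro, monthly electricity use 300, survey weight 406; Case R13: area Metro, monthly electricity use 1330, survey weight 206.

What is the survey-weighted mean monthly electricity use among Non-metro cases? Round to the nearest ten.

640

Non-metro rows: R1, R5, R7, R9
Weighted sum = 660×170 + 1350×44 + 1270×129 + 510×883
  = 112200 + 59400 + 163830 + 450330 = 785760
Sum of weights = 170 + 44 + 129 + 883 = 1226
Weighted mean = 785760 / 1226 = 640.91354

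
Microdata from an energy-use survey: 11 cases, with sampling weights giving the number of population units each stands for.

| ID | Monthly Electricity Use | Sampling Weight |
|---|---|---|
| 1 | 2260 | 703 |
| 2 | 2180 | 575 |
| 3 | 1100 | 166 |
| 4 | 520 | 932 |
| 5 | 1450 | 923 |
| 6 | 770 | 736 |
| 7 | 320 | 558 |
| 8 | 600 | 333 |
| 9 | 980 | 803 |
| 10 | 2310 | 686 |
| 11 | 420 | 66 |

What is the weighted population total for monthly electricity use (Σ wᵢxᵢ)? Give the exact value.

Weighted total = 2260×703 + 2180×575 + 1100×166 + 520×932 + 1450×923 + 770×736 + 320×558 + 600×333 + 980×803 + 2310×686 + 420×66
  = 8192270

8192270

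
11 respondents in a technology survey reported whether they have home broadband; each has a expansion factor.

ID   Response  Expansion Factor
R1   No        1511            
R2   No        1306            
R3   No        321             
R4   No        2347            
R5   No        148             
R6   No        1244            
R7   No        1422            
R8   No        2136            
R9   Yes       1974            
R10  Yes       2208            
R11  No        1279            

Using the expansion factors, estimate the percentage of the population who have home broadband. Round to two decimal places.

26.31

Sum of weights for 'Yes' = 1974 + 2208 = 4182
Total weight = 15896
Weighted proportion = 4182 / 15896 = 0.26308505 → 26.308505%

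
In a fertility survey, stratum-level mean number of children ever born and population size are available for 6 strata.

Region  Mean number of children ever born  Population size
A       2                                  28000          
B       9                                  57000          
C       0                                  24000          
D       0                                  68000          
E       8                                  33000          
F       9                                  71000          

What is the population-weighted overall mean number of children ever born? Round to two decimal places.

5.24

Σ Nₕ·x̄ₕ = 1472000
Σ Nₕ = 28000 + 57000 + 24000 + 68000 + 33000 + 71000 = 281000
Overall mean = 1472000 / 281000 = 5.2384342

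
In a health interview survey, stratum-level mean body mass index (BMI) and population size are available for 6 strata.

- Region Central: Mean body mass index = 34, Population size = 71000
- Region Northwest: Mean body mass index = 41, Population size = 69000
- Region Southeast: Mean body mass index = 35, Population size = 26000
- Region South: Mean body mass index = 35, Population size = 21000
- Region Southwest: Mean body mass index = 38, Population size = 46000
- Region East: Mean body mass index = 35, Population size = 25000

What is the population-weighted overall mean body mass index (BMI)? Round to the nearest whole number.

Σ Nₕ·x̄ₕ = 34×71000 + 41×69000 + 35×26000 + 35×21000 + 38×46000 + 35×25000
  = 2414000 + 2829000 + 910000 + 735000 + 1748000 + 875000 = 9511000
Σ Nₕ = 71000 + 69000 + 26000 + 21000 + 46000 + 25000 = 258000
Overall mean = 9511000 / 258000 = 36.864341

37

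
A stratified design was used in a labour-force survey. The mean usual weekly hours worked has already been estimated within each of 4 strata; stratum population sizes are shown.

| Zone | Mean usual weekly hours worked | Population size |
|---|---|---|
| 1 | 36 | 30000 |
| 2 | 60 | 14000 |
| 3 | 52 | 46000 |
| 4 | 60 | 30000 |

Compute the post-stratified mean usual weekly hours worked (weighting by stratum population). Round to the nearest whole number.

Σ Nₕ·x̄ₕ = 36×30000 + 60×14000 + 52×46000 + 60×30000
  = 6112000
Σ Nₕ = 30000 + 14000 + 46000 + 30000 = 120000
Overall mean = 6112000 / 120000 = 50.933333

51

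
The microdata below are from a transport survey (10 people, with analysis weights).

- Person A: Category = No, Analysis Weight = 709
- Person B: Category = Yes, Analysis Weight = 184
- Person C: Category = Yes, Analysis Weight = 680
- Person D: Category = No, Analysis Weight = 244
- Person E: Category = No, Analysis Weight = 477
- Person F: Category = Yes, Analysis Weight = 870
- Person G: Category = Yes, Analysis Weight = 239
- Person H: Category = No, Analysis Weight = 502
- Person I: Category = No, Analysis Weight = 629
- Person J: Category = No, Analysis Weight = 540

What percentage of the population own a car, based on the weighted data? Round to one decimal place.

Sum of weights for 'Yes' = 184 + 680 + 870 + 239 = 1973
Total weight = 709 + 184 + 680 + 244 + 477 + 870 + 239 + 502 + 629 + 540 = 5074
Weighted proportion = 1973 / 5074 = 0.38884509 → 38.884509%

38.9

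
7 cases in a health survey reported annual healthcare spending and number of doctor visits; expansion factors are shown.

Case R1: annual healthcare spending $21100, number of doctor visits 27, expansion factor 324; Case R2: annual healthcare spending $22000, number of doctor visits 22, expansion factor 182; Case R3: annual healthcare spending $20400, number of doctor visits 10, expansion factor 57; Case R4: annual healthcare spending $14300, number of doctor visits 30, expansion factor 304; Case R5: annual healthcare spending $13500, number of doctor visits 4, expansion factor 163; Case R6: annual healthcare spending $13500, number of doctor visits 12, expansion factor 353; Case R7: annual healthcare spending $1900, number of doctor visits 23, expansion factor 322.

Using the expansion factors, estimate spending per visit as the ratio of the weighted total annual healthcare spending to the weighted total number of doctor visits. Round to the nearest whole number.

689

Σ wᵢ·y = 23928200
Σ wᵢ·x = 34736
Ratio = 23928200 / 34736 = 688.85882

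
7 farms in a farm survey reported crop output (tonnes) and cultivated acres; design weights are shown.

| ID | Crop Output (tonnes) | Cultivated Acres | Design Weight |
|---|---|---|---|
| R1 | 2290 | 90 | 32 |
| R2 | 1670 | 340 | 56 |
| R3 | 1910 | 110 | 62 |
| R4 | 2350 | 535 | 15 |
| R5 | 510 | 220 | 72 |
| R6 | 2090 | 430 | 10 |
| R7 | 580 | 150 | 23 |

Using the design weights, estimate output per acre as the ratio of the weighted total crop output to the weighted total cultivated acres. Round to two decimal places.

6.49

Σ wᵢ·y = 2290×32 + 1670×56 + 1910×62 + 2350×15 + 510×72 + 2090×10 + 580×23
  = 73280 + 93520 + 118420 + 35250 + 36720 + 20900 + 13340 = 391430
Σ wᵢ·x = 90×32 + 340×56 + 110×62 + 535×15 + 220×72 + 430×10 + 150×23
  = 2880 + 19040 + 6820 + 8025 + 15840 + 4300 + 3450 = 60355
Ratio = 391430 / 60355 = 6.485461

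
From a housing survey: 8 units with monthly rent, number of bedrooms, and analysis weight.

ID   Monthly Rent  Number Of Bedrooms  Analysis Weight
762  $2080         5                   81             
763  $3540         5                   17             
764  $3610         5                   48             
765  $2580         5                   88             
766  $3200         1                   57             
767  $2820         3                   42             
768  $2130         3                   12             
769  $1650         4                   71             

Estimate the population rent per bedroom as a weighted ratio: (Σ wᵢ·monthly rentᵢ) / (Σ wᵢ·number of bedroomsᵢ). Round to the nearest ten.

Σ wᵢ·y = 2080×81 + 3540×17 + 3610×48 + 2580×88 + 3200×57 + 2820×42 + 2130×12 + 1650×71
  = 1072530
Σ wᵢ·x = 5×81 + 5×17 + 5×48 + 5×88 + 1×57 + 3×42 + 3×12 + 4×71
  = 405 + 85 + 240 + 440 + 57 + 126 + 36 + 284 = 1673
Ratio = 1072530 / 1673 = 641.08189

640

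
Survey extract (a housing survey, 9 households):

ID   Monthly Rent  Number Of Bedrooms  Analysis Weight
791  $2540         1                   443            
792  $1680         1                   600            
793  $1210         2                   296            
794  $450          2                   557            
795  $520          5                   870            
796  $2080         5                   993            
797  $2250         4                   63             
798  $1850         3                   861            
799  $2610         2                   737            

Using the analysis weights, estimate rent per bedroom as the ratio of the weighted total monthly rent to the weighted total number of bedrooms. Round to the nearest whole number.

Σ wᵢ·y = 2540×443 + 1680×600 + 1210×296 + 450×557 + 520×870 + 2080×993 + 2250×63 + 1850×861 + 2610×737
  = 1125220 + 1008000 + 358160 + 250650 + 452400 + 2065440 + 141750 + 1592850 + 1923570 = 8918040
Σ wᵢ·x = 1×443 + 1×600 + 2×296 + 2×557 + 5×870 + 5×993 + 4×63 + 3×861 + 2×737
  = 443 + 600 + 592 + 1114 + 4350 + 4965 + 252 + 2583 + 1474 = 16373
Ratio = 8918040 / 16373 = 544.67966

545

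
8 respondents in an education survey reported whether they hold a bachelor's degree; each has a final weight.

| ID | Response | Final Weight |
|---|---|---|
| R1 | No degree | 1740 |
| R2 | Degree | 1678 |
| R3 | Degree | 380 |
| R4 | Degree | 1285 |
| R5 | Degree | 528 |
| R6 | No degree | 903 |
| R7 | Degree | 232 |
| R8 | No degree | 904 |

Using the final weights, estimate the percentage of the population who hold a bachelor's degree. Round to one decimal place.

53.6

Sum of weights for 'Degree' = 1678 + 380 + 1285 + 528 + 232 = 4103
Total weight = 1740 + 1678 + 380 + 1285 + 528 + 903 + 232 + 904 = 7650
Weighted proportion = 4103 / 7650 = 0.53633987 → 53.633987%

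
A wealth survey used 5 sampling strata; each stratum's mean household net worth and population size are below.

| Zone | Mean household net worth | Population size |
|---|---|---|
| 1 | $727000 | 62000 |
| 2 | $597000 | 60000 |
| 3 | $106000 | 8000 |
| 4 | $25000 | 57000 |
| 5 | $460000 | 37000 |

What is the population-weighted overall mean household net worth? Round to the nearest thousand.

447000

Σ Nₕ·x̄ₕ = 727000×62000 + 597000×60000 + 106000×8000 + 25000×57000 + 460000×37000
  = 45074000000 + 35820000000 + 848000000 + 1425000000 + 17020000000 = 100187000000
Σ Nₕ = 62000 + 60000 + 8000 + 57000 + 37000 = 224000
Overall mean = 100187000000 / 224000 = 447263.39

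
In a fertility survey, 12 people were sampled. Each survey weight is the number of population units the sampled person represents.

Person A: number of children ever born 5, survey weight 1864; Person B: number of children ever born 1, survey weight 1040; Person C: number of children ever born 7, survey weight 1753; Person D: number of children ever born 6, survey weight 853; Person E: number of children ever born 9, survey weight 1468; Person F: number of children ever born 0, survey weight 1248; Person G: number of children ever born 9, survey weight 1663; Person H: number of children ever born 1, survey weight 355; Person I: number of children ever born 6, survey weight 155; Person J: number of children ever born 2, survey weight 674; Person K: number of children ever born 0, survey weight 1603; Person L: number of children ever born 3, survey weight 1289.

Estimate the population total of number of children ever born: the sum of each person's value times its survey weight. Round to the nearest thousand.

Weighted total = 5×1864 + 1×1040 + 7×1753 + 6×853 + 9×1468 + 0×1248 + 9×1663 + 1×355 + 6×155 + 2×674 + 0×1603 + 3×1289
  = 62428

62000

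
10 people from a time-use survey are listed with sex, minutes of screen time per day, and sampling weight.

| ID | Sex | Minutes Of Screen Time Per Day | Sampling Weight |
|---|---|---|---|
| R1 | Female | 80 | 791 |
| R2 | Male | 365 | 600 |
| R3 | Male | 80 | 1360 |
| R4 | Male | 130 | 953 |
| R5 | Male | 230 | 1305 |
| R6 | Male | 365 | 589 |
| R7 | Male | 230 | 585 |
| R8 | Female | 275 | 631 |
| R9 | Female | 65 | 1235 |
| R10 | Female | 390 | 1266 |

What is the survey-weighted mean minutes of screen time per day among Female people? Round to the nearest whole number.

Female rows: R1, R8, R9, R10
Weighted sum = 80×791 + 275×631 + 65×1235 + 390×1266
  = 63280 + 173525 + 80275 + 493740 = 810820
Sum of weights = 791 + 631 + 1235 + 1266 = 3923
Weighted mean = 810820 / 3923 = 206.68366

207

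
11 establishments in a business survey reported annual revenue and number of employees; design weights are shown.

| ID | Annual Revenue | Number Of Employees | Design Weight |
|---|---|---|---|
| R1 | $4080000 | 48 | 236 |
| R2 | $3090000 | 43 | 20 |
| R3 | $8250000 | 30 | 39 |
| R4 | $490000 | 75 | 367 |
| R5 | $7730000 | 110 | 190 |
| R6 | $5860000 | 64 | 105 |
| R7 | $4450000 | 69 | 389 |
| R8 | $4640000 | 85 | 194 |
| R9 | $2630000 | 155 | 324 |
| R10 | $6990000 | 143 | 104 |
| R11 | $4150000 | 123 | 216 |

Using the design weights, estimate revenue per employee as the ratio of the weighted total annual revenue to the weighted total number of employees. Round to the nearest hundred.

Σ wᵢ·y = 4080000×236 + 3090000×20 + 8250000×39 + 490000×367 + 7730000×190 + 5860000×105 + 4450000×389 + 4640000×194 + 2630000×324 + 6990000×104 + 4150000×216
  = 8716950000
Σ wᵢ·x = 48×236 + 43×20 + 30×39 + 75×367 + 110×190 + 64×105 + 69×389 + 85×194 + 155×324 + 143×104 + 123×216
  = 11328 + 860 + 1170 + 27525 + 20900 + 6720 + 26841 + 16490 + 50220 + 14872 + 26568 = 203494
Ratio = 8716950000 / 203494 = 42836.398

42800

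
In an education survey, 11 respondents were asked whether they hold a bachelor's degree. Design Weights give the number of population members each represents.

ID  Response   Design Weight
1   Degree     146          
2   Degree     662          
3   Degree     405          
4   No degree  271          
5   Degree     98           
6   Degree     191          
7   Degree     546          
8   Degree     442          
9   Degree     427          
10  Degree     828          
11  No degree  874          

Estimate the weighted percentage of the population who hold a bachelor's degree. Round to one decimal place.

76.6

Sum of weights for 'Degree' = 146 + 662 + 405 + 98 + 191 + 546 + 442 + 427 + 828 = 3745
Total weight = 146 + 662 + 405 + 271 + 98 + 191 + 546 + 442 + 427 + 828 + 874 = 4890
Weighted proportion = 3745 / 4890 = 0.76584867 → 76.584867%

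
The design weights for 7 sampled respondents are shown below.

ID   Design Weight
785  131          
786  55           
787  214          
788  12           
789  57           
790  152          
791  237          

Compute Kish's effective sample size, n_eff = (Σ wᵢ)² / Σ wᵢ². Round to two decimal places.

4.95

Σ wᵢ = 858
Σ wᵢ² = 17161 + 3025 + 45796 + 144 + 3249 + 23104 + 56169 = 148648
n_eff = 858² / 148648 = 736164 / 148648 = 4.9523976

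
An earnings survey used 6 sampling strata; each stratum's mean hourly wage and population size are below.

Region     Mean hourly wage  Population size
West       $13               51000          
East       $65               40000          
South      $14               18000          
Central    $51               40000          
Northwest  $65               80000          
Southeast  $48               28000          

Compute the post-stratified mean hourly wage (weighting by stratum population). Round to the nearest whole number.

Σ Nₕ·x̄ₕ = 13×51000 + 65×40000 + 14×18000 + 51×40000 + 65×80000 + 48×28000
  = 663000 + 2600000 + 252000 + 2040000 + 5200000 + 1344000 = 12099000
Σ Nₕ = 257000
Overall mean = 12099000 / 257000 = 47.077821

47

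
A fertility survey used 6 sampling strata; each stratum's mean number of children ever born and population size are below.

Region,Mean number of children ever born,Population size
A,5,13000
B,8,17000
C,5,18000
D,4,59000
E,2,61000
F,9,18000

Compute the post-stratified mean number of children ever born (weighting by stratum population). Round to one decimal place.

Σ Nₕ·x̄ₕ = 5×13000 + 8×17000 + 5×18000 + 4×59000 + 2×61000 + 9×18000
  = 65000 + 136000 + 90000 + 236000 + 122000 + 162000 = 811000
Σ Nₕ = 13000 + 17000 + 18000 + 59000 + 61000 + 18000 = 186000
Overall mean = 811000 / 186000 = 4.3602151

4.4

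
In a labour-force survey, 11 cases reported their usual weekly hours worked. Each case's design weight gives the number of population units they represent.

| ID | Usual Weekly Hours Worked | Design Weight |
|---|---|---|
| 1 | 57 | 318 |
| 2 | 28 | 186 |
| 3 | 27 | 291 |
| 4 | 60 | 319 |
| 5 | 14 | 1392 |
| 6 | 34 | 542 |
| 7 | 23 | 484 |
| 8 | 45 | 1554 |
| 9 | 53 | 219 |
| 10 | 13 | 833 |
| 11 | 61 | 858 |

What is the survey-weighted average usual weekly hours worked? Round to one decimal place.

Weighted sum = 57×318 + 28×186 + 27×291 + 60×319 + 14×1392 + 34×542 + 23×484 + 45×1554 + 53×219 + 13×833 + 61×858
  = 18126 + 5208 + 7857 + 19140 + 19488 + 18428 + 11132 + 69930 + 11607 + 10829 + 52338 = 244083
Sum of weights = 318 + 186 + 291 + 319 + 1392 + 542 + 484 + 1554 + 219 + 833 + 858 = 6996
Weighted mean = 244083 / 6996 = 34.888937

34.9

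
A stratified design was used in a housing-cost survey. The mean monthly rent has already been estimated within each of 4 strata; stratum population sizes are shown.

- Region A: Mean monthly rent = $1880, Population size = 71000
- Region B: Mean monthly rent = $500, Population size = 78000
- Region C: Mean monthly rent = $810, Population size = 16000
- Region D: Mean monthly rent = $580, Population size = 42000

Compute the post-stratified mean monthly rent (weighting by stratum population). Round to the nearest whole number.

Σ Nₕ·x̄ₕ = 1880×71000 + 500×78000 + 810×16000 + 580×42000
  = 133480000 + 39000000 + 12960000 + 24360000 = 209800000
Σ Nₕ = 71000 + 78000 + 16000 + 42000 = 207000
Overall mean = 209800000 / 207000 = 1013.5266

1014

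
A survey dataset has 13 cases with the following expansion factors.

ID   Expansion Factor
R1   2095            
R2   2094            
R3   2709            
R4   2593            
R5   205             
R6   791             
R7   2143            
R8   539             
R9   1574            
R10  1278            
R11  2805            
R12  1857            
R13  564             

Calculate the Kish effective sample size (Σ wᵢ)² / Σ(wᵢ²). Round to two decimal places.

10.23

Σ wᵢ = 21247
Σ wᵢ² = 44132197
n_eff = 21247² / 44132197 = 451435009 / 44132197 = 10.229153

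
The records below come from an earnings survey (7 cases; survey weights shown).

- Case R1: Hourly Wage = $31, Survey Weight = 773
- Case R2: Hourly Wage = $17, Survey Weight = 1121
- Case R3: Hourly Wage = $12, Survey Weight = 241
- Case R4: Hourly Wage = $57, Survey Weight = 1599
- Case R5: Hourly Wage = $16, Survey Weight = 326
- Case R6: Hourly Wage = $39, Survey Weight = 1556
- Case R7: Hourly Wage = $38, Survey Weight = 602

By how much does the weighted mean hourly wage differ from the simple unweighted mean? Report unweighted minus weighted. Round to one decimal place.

Unweighted sum = 31 + 17 + 12 + 57 + 16 + 39 + 38 = 210
Unweighted mean = 210 / 7 = 30
Weighted sum = 31×773 + 17×1121 + 12×241 + 57×1599 + 16×326 + 39×1556 + 38×602
  = 23963 + 19057 + 2892 + 91143 + 5216 + 60684 + 22876 = 225831
Sum of weights = 773 + 1121 + 241 + 1599 + 326 + 1556 + 602 = 6218
Weighted mean = 225831 / 6218 = 36.318913
Difference (unweighted minus weighted) = -6.3189128

-6.3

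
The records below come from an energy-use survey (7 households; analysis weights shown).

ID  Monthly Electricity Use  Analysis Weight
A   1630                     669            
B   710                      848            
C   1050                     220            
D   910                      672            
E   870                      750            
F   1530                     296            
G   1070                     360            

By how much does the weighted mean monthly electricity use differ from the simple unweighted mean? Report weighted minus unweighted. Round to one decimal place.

Unweighted sum = 1630 + 710 + 1050 + 910 + 870 + 1530 + 1070 = 7770
Unweighted mean = 7770 / 7 = 1110
Weighted sum = 1630×669 + 710×848 + 1050×220 + 910×672 + 870×750 + 1530×296 + 1070×360
  = 1090470 + 602080 + 231000 + 611520 + 652500 + 452880 + 385200 = 4025650
Sum of weights = 669 + 848 + 220 + 672 + 750 + 296 + 360 = 3815
Weighted mean = 4025650 / 3815 = 1055.2163
Difference (weighted minus unweighted) = -54.783748

-54.8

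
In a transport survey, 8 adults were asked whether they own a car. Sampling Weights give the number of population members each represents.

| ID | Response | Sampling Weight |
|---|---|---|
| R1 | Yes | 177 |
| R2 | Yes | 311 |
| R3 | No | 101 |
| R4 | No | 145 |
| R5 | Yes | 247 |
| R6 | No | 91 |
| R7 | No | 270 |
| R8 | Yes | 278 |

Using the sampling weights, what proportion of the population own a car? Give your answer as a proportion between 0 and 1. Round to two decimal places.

Sum of weights for 'Yes' = 177 + 311 + 247 + 278 = 1013
Total weight = 177 + 311 + 101 + 145 + 247 + 91 + 270 + 278 = 1620
Weighted proportion = 1013 / 1620 = 0.62530864

0.63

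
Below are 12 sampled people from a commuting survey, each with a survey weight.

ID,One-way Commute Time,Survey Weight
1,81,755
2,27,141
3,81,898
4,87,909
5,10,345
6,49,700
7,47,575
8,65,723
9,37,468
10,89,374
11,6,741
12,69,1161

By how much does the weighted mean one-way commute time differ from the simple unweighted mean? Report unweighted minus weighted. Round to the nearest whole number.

Unweighted sum = 81 + 27 + 81 + 87 + 10 + 49 + 47 + 65 + 37 + 89 + 6 + 69 = 648
Unweighted mean = 648 / 12 = 54
Weighted sum = 81×755 + 27×141 + 81×898 + 87×909 + 10×345 + 49×700 + 47×575 + 65×723 + 37×468 + 89×374 + 6×741 + 69×1161
  = 463710
Sum of weights = 755 + 141 + 898 + 909 + 345 + 700 + 575 + 723 + 468 + 374 + 741 + 1161 = 7790
Weighted mean = 463710 / 7790 = 59.526316
Difference (unweighted minus weighted) = -5.5263158

-6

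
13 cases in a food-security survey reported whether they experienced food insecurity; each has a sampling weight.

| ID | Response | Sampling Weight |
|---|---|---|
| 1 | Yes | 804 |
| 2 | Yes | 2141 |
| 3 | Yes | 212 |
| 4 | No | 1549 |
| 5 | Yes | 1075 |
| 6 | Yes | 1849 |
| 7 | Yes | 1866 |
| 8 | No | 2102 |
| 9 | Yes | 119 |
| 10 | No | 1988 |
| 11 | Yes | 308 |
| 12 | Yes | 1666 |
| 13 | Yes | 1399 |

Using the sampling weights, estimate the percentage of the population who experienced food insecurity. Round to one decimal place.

67.0

Sum of weights for 'Yes' = 804 + 2141 + 212 + 1075 + 1849 + 1866 + 119 + 308 + 1666 + 1399 = 11439
Total weight = 17078
Weighted proportion = 11439 / 17078 = 0.66980911 → 66.980911%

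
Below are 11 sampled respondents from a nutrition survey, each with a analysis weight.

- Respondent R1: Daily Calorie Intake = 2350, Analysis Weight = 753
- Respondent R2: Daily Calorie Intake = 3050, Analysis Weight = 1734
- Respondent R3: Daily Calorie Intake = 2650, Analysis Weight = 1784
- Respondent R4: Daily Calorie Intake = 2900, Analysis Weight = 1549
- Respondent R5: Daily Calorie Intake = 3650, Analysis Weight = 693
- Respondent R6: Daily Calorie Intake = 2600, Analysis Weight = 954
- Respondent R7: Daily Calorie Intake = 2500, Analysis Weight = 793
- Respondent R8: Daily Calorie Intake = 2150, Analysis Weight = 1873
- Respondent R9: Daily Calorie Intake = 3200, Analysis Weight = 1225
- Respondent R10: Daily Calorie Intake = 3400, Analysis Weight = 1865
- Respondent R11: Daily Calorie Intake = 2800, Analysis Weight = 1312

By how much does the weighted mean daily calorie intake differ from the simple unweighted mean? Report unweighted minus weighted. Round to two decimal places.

Unweighted sum = 2350 + 3050 + 2650 + 2900 + 3650 + 2600 + 2500 + 2150 + 3200 + 3400 + 2800 = 31250
Unweighted mean = 31250 / 11 = 2840.9091
Weighted sum = 2350×753 + 3050×1734 + 2650×1784 + 2900×1549 + 3650×693 + 2600×954 + 2500×793 + 2150×1873 + 3200×1225 + 3400×1865 + 2800×1312
  = 1769550 + 5288700 + 4727600 + 4492100 + 2529450 + 2480400 + 1982500 + 4026950 + 3920000 + 6341000 + 3673600 = 41231850
Sum of weights = 753 + 1734 + 1784 + 1549 + 693 + 954 + 793 + 1873 + 1225 + 1865 + 1312 = 14535
Weighted mean = 41231850 / 14535 = 2836.7286
Difference (unweighted minus weighted) = 4.1805047

4.18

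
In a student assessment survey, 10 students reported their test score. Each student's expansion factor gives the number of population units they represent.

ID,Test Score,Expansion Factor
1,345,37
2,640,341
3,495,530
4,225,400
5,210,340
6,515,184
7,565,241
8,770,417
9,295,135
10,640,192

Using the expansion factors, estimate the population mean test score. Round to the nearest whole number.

486

Weighted sum = 345×37 + 640×341 + 495×530 + 225×400 + 210×340 + 515×184 + 565×241 + 770×417 + 295×135 + 640×192
  = 1369475
Sum of weights = 37 + 341 + 530 + 400 + 340 + 184 + 241 + 417 + 135 + 192 = 2817
Weighted mean = 1369475 / 2817 = 486.14661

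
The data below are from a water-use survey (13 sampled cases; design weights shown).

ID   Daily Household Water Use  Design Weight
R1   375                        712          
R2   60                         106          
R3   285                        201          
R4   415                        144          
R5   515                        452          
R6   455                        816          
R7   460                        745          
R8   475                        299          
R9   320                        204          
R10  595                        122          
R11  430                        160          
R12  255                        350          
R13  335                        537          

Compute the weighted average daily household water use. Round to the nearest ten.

400

Weighted sum = 1955005
Sum of weights = 4848
Weighted mean = 1955005 / 4848 = 403.26011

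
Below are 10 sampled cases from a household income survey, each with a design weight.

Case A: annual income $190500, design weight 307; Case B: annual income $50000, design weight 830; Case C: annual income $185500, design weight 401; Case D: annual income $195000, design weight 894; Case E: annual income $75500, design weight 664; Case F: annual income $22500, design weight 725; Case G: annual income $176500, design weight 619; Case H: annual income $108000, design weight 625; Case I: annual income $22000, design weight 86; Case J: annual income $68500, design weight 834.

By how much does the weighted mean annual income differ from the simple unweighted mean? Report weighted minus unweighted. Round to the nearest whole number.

-642

Unweighted sum = 1094000
Unweighted mean = 1094000 / 10 = 109400
Weighted sum = 190500×307 + 50000×830 + 185500×401 + 195000×894 + 75500×664 + 22500×725 + 176500×619 + 108000×625 + 22000×86 + 68500×834
  = 58483500 + 41500000 + 74385500 + 174330000 + 50132000 + 16312500 + 109253500 + 67500000 + 1892000 + 57129000 = 650918000
Sum of weights = 307 + 830 + 401 + 894 + 664 + 725 + 619 + 625 + 86 + 834 = 5985
Weighted mean = 650918000 / 5985 = 108758.23
Difference (weighted minus unweighted) = -641.77109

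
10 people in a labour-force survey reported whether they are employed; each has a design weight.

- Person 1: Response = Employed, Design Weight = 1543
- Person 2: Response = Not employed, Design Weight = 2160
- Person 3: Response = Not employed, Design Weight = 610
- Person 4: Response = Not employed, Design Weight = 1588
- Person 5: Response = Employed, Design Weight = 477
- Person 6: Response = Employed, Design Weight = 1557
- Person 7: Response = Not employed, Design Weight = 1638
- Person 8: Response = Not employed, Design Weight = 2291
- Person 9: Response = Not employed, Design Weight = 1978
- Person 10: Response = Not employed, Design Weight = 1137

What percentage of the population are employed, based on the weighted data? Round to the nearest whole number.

Sum of weights for 'Employed' = 1543 + 477 + 1557 = 3577
Total weight = 1543 + 2160 + 610 + 1588 + 477 + 1557 + 1638 + 2291 + 1978 + 1137 = 14979
Weighted proportion = 3577 / 14979 = 0.23880099 → 23.880099%

24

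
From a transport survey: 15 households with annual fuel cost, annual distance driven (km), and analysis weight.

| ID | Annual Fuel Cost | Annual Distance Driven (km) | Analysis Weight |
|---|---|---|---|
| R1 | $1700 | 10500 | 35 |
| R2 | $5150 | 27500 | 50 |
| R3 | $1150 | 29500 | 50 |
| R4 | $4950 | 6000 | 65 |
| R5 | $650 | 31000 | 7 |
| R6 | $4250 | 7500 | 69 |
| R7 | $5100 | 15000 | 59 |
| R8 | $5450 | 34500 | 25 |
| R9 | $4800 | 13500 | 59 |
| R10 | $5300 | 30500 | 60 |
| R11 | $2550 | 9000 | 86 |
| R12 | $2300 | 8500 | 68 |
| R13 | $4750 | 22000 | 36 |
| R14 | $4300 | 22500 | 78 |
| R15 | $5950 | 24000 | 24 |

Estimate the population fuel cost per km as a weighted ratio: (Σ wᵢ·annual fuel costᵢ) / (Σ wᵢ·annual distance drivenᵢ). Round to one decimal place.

Σ wᵢ·y = 3057300
Σ wᵢ·x = 13191000
Ratio = 3057300 / 13191000 = 0.23177166

0.2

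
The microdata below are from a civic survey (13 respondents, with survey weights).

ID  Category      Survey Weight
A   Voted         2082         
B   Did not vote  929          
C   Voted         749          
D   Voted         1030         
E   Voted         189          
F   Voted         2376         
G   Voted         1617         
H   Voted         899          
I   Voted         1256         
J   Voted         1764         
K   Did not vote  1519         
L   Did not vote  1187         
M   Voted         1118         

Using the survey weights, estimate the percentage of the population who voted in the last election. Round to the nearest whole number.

Sum of weights for 'Voted' = 2082 + 749 + 1030 + 189 + 2376 + 1617 + 899 + 1256 + 1764 + 1118 = 13080
Total weight = 16715
Weighted proportion = 13080 / 16715 = 0.78253066 → 78.253066%

78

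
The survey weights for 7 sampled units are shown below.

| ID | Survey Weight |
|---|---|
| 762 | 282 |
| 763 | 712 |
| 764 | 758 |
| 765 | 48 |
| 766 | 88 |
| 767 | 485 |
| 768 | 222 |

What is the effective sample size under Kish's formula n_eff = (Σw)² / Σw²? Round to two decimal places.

4.63

Σ wᵢ = 282 + 712 + 758 + 48 + 88 + 485 + 222 = 2595
Σ wᵢ² = 79524 + 506944 + 574564 + 2304 + 7744 + 235225 + 49284 = 1455589
n_eff = 2595² / 1455589 = 6734025 / 1455589 = 4.6263231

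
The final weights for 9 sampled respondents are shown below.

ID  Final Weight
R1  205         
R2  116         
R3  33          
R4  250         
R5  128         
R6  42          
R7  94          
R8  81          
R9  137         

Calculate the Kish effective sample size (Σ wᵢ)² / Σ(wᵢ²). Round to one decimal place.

Σ wᵢ = 205 + 116 + 33 + 250 + 128 + 42 + 94 + 81 + 137 = 1086
Σ wᵢ² = 42025 + 13456 + 1089 + 62500 + 16384 + 1764 + 8836 + 6561 + 18769 = 171384
n_eff = 1086² / 171384 = 1179396 / 171384 = 6.8815992

6.9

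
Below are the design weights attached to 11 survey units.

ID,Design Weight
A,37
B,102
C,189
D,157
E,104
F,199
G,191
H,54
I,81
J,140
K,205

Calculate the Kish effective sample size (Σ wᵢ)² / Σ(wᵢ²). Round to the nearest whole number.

Σ wᵢ = 37 + 102 + 189 + 157 + 104 + 199 + 191 + 54 + 81 + 140 + 205 = 1459
Σ wᵢ² = 230143
n_eff = 1459² / 230143 = 2128681 / 230143 = 9.2493841

9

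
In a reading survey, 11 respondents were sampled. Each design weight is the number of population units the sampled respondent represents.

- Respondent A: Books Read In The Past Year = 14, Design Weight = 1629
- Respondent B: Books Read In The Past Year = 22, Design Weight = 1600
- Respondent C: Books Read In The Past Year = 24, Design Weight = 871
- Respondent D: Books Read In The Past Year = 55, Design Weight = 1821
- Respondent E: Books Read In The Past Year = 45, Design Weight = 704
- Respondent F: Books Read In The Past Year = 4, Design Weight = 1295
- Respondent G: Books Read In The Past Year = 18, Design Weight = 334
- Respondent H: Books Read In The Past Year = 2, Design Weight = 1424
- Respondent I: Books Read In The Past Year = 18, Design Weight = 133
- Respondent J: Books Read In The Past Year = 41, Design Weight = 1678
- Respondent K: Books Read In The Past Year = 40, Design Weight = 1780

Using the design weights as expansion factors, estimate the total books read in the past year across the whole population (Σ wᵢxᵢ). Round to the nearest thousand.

367000

Weighted total = 14×1629 + 22×1600 + 24×871 + 55×1821 + 45×704 + 4×1295 + 18×334 + 2×1424 + 18×133 + 41×1678 + 40×1780
  = 367177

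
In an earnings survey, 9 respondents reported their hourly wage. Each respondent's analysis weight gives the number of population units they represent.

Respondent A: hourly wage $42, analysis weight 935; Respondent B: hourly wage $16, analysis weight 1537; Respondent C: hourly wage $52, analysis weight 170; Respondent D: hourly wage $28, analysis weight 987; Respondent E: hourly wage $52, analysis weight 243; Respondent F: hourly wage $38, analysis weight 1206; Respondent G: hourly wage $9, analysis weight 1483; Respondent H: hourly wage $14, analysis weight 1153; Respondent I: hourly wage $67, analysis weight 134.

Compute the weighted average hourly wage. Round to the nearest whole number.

25

Weighted sum = 197269
Sum of weights = 935 + 1537 + 170 + 987 + 243 + 1206 + 1483 + 1153 + 134 = 7848
Weighted mean = 197269 / 7848 = 25.136213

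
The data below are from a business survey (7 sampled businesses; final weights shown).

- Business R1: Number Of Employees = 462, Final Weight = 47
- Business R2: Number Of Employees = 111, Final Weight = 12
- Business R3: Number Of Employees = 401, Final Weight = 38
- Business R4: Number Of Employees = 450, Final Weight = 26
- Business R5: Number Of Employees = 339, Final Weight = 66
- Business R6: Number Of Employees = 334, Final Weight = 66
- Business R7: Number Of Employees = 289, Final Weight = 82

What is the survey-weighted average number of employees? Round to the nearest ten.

350

Weighted sum = 462×47 + 111×12 + 401×38 + 450×26 + 339×66 + 334×66 + 289×82
  = 21714 + 1332 + 15238 + 11700 + 22374 + 22044 + 23698 = 118100
Sum of weights = 47 + 12 + 38 + 26 + 66 + 66 + 82 = 337
Weighted mean = 118100 / 337 = 350.4451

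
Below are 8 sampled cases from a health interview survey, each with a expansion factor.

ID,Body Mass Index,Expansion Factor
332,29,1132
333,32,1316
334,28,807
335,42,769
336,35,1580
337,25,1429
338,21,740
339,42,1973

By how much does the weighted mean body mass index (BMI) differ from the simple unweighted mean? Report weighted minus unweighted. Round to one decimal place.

1.0

Unweighted sum = 29 + 32 + 28 + 42 + 35 + 25 + 21 + 42 = 254
Unweighted mean = 254 / 8 = 31.75
Weighted sum = 29×1132 + 32×1316 + 28×807 + 42×769 + 35×1580 + 25×1429 + 21×740 + 42×1973
  = 319265
Sum of weights = 1132 + 1316 + 807 + 769 + 1580 + 1429 + 740 + 1973 = 9746
Weighted mean = 319265 / 9746 = 32.758568
Difference (weighted minus unweighted) = 1.0085676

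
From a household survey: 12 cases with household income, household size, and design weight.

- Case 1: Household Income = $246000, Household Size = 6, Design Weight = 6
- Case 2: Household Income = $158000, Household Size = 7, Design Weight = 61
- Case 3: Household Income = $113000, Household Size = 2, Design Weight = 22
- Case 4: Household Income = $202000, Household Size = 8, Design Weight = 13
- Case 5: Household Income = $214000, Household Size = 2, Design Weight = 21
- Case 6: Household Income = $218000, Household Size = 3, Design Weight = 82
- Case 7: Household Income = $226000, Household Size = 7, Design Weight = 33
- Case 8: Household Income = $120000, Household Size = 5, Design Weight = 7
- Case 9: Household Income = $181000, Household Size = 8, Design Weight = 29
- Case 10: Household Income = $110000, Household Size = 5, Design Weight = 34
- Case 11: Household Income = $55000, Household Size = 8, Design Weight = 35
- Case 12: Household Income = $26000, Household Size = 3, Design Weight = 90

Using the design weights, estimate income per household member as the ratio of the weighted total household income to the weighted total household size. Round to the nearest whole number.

Σ wᵢ·y = 60148000
Σ wᵢ·x = 6×6 + 7×61 + 2×22 + 8×13 + 2×21 + 3×82 + 7×33 + 5×7 + 8×29 + 5×34 + 8×35 + 3×90
  = 36 + 427 + 44 + 104 + 42 + 246 + 231 + 35 + 232 + 170 + 280 + 270 = 2117
Ratio = 60148000 / 2117 = 28411.904

28412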